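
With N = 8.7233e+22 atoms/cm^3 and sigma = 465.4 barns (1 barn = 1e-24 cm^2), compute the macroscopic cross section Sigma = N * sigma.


Sigma = N * sigma_barns * 1e-24
Sigma = 8.7233e+22 * 465.4 * 1e-24
Sigma = 40.598 /cm

40.598


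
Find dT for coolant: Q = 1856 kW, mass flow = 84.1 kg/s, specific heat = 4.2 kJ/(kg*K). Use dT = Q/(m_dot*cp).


dT = Q / (m_dot * cp)
dT = 1856 / (84.1 * 4.2)
dT = 5.2545 C

5.2545


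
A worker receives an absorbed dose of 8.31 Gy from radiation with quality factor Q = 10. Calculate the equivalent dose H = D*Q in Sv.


H = D * Q
H = 8.31 * 10
H = 83.100 Sv

83.100


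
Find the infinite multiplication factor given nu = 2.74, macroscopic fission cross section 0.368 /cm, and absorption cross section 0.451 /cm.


k_inf = nu * Sigma_f / Sigma_a
k_inf = 2.74 * 0.368 / 0.451
k_inf = 2.2357

2.2357


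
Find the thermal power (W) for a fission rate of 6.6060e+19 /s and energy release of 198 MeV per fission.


P = fission_rate * E_MeV * 1.602e-13
P = 6.6060e+19 * 198 * 1.602e-13
P = 2.0954e+09 W

2.0954e+09


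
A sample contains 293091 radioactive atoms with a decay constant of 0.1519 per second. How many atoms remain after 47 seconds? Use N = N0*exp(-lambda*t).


N = N0 * exp(-lambda * t)
N = 293091 * exp(-0.1519 * 47)
N = 232.51

232.51


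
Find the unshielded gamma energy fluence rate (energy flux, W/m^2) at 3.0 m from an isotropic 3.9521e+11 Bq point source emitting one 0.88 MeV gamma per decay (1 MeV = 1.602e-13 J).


psi = A * E * 1.602e-13 / (4*pi*r^2)
psi = 3.9521e+11 * 0.88 * 1.602e-13 / (4*pi*3.0^2)
psi = 4.9263e-04 W/m^2

4.9263e-04


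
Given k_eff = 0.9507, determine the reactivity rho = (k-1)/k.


rho = (k_eff - 1) / k_eff
rho = (0.9507 - 1) / 0.9507
rho = -0.051857

-0.051857


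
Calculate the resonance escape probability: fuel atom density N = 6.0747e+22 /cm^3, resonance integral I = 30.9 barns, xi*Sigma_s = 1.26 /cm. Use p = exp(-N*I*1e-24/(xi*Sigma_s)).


p = exp(-N * I * 1e-24 / (xi*Sigma_s))
p = exp(-6.0747e+22 * 30.9 * 1e-24 / 1.26)
p = 0.22543

0.22543


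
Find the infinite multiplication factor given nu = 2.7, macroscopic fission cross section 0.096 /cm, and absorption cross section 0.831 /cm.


k_inf = nu * Sigma_f / Sigma_a
k_inf = 2.7 * 0.096 / 0.831
k_inf = 0.31191

0.31191


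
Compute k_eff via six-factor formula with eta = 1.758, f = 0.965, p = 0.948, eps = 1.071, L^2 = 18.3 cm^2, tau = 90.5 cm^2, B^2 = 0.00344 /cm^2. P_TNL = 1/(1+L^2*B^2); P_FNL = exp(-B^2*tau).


k_inf = eta*f*p*eps = 1.758*0.965*0.948*1.071 = 1.722440
P_TNL = 1/(1 + L^2*B^2) = 1/(1 + 18.3*0.00344) = 0.9407763
P_FNL = exp(-B^2*tau) = exp(-0.00344*90.5) = 0.7324794
k_eff = k_inf * P_TNL * P_FNL = 1.722440 * 0.9407763 * 0.7324794
k_eff = 1.1869

1.1869


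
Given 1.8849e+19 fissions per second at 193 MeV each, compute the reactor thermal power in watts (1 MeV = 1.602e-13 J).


P = fission_rate * E_MeV * 1.602e-13
P = 1.8849e+19 * 193 * 1.602e-13
P = 5.8278e+08 W

5.8278e+08


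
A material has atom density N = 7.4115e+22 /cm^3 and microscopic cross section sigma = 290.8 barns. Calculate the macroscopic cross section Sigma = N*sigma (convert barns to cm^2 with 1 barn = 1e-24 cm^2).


Sigma = N * sigma_barns * 1e-24
Sigma = 7.4115e+22 * 290.8 * 1e-24
Sigma = 21.553 /cm

21.553


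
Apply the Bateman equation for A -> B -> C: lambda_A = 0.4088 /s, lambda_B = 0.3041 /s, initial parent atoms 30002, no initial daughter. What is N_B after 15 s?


N_B(t) = lambda_A * N_A0 / (lambda_B - lambda_A) * [exp(-lambda_A*t) - exp(-lambda_B*t)]
exp(-0.4088*15) = 0.002172232; exp(-0.3041*15) = 0.01044638
N_B = 0.4088 * 30002 / (0.3041 - 0.4088) * (0.002172232 - 0.01044638)
N_B = 969.25

969.25


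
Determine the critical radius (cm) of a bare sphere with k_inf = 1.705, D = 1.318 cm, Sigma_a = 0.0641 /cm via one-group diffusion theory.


L^2 = D / Sigma_a = 1.318 / 0.0641 = 20.56162 cm^2
B_m^2 = (k_inf - 1) / L^2 = (1.705 - 1) / 20.56162 = 0.03428718 /cm^2
For a bare sphere: B_g = pi/R, so R_c = pi / sqrt(B_m^2)
R_c = pi / sqrt(0.03428718) = 16.966 cm

16.966


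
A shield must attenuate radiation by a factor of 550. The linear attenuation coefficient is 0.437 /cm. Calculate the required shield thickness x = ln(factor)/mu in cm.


x = ln(factor) / mu
x = ln(550) / 0.437
x = 14.439 cm

14.439


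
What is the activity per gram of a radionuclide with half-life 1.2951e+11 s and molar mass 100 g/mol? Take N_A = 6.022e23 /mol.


lambda = ln(2) / t_half = ln(2) / 1.2951e+11 = 5.352075e-12 /s
SA = lambda * N_A / M
SA = 5.352075e-12 * 6.022e23 / 100
SA = 3.2230e+10 Bq/g

3.2230e+10


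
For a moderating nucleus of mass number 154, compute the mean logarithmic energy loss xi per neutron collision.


xi = 1 + (A-1)^2/(2A) * ln((A-1)/(A+1))
xi = 1 + (154-1)^2/(2*154) * ln((154-1)/(154 +1))
xi = 0.012931

0.012931


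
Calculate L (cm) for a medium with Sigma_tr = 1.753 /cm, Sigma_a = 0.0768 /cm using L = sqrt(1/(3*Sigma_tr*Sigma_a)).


D = 1 / (3 * Sigma_tr) = 1 / (3 * 1.753) = 0.1901502 cm
L = sqrt(D / Sigma_a)
L = sqrt(0.1901502 / 0.0768)
L = 1.5735 cm

1.5735


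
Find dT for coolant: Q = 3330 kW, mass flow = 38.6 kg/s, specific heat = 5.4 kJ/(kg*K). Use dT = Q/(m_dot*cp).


dT = Q / (m_dot * cp)
dT = 3330 / (38.6 * 5.4)
dT = 15.976 C

15.976


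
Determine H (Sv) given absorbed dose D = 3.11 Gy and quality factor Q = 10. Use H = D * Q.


H = D * Q
H = 3.11 * 10
H = 31.100 Sv

31.100


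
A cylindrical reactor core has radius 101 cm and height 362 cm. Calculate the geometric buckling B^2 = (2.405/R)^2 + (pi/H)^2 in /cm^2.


B^2 = (2.405/R)^2 + (pi/H)^2
B^2 = (2.405/101)^2 + (pi/362)^2
B^2 = 6.4232e-04 /cm^2

6.4232e-04


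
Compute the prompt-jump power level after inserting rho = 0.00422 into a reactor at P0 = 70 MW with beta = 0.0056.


P1/P0 = beta / (beta - rho)
P1/P0 = 0.0056 / (0.0056 - 0.00422) = 4.057971
P1 = 70 * 4.057971 = 284.06 MW

284.06


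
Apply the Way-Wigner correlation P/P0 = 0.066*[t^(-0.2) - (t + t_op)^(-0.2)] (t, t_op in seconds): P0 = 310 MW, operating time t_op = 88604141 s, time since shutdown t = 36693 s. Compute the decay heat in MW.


P/P0 = 0.066 * [t^(-0.2) - (t + t_op)^(-0.2)]
P/P0 = 0.066 * [36693^(-0.2) - (36693 + 88604141)^(-0.2)]
P/P0 = 0.066 * [0.1222034 - 0.02573198] = 0.006367114
P = 310 * 0.006367114 = 1.9738 MW

1.9738


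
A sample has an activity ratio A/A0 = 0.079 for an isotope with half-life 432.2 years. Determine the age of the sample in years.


lambda = ln(2) / t_half = ln(2) / 432.2 = 0.001603765 /yr
t = -ln(A/A0) / lambda
t = -ln(0.079) / 0.001603765
t = 1582.7 yr

1582.7


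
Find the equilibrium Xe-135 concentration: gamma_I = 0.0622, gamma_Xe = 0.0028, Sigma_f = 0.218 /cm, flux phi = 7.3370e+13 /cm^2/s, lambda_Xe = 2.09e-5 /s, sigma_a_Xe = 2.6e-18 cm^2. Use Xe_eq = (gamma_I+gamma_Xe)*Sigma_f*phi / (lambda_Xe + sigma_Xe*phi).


Xe_eq = (gamma_I + gamma_Xe) * Sigma_f * phi / (lambda_Xe + sigma_Xe * phi)
Numerator = (0.0622 + 0.0028) * 0.218 * 7.3370e+13 = 1.039653e+12
Denominator = 2.09e-5 + 2.6e-18 * 7.3370e+13 = 2.116620e-04
Xe_eq = 1.039653e+12 / 2.116620e-04 = 4.9119e+15 /cm^3

4.9119e+15


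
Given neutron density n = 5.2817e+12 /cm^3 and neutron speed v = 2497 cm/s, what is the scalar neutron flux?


phi = n * v
phi = 5.2817e+12 * 2497
phi = 1.3188e+16 /cm^2/s

1.3188e+16


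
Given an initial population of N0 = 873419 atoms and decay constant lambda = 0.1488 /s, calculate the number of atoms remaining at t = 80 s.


N = N0 * exp(-lambda * t)
N = 873419 * exp(-0.1488 * 80)
N = 5.9072

5.9072


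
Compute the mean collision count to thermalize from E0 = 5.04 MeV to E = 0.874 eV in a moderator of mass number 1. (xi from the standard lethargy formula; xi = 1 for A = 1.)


xi = 1 + (A-1)^2/(2A)*ln((A-1)/(A+1)) = 1 (for A = 1)
n = ln(E0/E) / xi
n = ln(5.04e6 / 0.874) / 1
n = ln(5.766590e+06) / 1 = 15.568

15.568


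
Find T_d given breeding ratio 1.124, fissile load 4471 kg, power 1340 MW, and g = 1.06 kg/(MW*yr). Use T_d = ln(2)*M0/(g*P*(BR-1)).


Breeding gain G = BR - 1 = 1.124 - 1 = 0.124
Fissile production rate = g * P * G = 1.06 * 1340 * 0.124 = 176.1296 kg/yr
T_d = ln(2) * M0 / (g * P * G)
T_d = ln(2) * 4471 / 176.1296 = 17.595 yr

17.595


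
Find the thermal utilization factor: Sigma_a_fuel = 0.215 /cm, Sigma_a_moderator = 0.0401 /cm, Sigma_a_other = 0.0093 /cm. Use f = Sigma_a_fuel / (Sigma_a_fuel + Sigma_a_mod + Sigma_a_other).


f = Sigma_a_fuel / (Sigma_a_fuel + Sigma_a_mod + Sigma_a_other)
f = 0.215 / (0.215 + 0.0401 + 0.0093)
f = 0.81316

0.81316


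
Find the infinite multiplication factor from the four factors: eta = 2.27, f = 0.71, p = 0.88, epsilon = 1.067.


k_inf = eta * f * p * epsilon
k_inf = 2.27 * 0.71 * 0.88 * 1.067
k_inf = 1.5133

1.5133


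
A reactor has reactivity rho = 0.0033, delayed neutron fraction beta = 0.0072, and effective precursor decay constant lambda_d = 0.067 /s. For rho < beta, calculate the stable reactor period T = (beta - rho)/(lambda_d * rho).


T = (beta - rho) / (lambda_d * rho)
T = (0.0072 - 0.0033) / (0.067 * 0.0033)
T = 17.639 s

17.639


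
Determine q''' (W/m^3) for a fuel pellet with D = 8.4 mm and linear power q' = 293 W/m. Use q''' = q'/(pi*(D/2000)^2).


r = D / 2 / 1000 = 8.4 / 2 / 1000 = 0.0042 m
q''' = q' / (pi * r^2)
q''' = 293 / (pi * 0.0042^2)
q''' = 5.2871e+06 W/m^3

5.2871e+06


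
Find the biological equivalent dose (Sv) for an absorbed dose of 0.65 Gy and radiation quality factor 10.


H = D * Q
H = 0.65 * 10
H = 6.5000 Sv

6.5000


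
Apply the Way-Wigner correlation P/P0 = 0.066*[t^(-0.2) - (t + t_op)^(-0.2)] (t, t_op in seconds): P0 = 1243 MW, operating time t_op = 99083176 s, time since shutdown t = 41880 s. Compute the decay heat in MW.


P/P0 = 0.066 * [t^(-0.2) - (t + t_op)^(-0.2)]
P/P0 = 0.066 * [41880^(-0.2) - (41880 + 99083176)^(-0.2)]
P/P0 = 0.066 * [0.1190142 - 0.02516305] = 0.006194176
P = 1243 * 0.006194176 = 7.6994 MW

7.6994


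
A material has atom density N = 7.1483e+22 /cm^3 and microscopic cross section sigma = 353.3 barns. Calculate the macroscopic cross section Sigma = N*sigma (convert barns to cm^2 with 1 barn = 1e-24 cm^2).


Sigma = N * sigma_barns * 1e-24
Sigma = 7.1483e+22 * 353.3 * 1e-24
Sigma = 25.255 /cm

25.255


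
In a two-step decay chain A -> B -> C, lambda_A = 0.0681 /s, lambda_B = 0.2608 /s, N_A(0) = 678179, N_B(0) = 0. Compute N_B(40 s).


N_B(t) = lambda_A * N_A0 / (lambda_B - lambda_A) * [exp(-lambda_A*t) - exp(-lambda_B*t)]
exp(-0.0681*40) = 0.06561178; exp(-0.2608*40) = 2.947406e-05
N_B = 0.0681 * 678179 / (0.2608 - 0.0681) * (0.06561178 - 2.947406e-05)
N_B = 15718

15718


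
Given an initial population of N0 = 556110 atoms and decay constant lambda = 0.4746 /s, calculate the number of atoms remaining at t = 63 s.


N = N0 * exp(-lambda * t)
N = 556110 * exp(-0.4746 * 63)
N = 5.7523e-08

5.7523e-08


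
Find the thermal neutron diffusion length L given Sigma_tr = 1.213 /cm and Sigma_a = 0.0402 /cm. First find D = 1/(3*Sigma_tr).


D = 1 / (3 * Sigma_tr) = 1 / (3 * 1.213) = 0.2748008 cm
L = sqrt(D / Sigma_a)
L = sqrt(0.2748008 / 0.0402)
L = 2.6145 cm

2.6145


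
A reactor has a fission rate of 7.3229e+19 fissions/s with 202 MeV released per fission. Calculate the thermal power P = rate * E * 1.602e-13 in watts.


P = fission_rate * E_MeV * 1.602e-13
P = 7.3229e+19 * 202 * 1.602e-13
P = 2.3697e+09 W

2.3697e+09


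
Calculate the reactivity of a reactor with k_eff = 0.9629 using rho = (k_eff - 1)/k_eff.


rho = (k_eff - 1) / k_eff
rho = (0.9629 - 1) / 0.9629
rho = -0.038529

-0.038529


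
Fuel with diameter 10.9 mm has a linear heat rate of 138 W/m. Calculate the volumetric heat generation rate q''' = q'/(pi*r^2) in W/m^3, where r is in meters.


r = D / 2 / 1000 = 10.9 / 2 / 1000 = 0.00545 m
q''' = q' / (pi * r^2)
q''' = 138 / (pi * 0.00545^2)
q''' = 1.4789e+06 W/m^3

1.4789e+06


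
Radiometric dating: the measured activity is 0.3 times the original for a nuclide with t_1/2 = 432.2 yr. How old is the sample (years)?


lambda = ln(2) / t_half = ln(2) / 432.2 = 0.001603765 /yr
t = -ln(A/A0) / lambda
t = -ln(0.3) / 0.001603765
t = 750.72 yr

750.72


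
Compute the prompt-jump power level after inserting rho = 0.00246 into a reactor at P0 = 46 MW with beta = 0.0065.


P1/P0 = beta / (beta - rho)
P1/P0 = 0.0065 / (0.0065 - 0.00246) = 1.608911
P1 = 46 * 1.608911 = 74.010 MW

74.010


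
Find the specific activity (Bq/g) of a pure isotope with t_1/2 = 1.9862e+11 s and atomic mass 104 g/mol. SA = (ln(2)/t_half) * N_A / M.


lambda = ln(2) / t_half = ln(2) / 1.9862e+11 = 3.489816e-12 /s
SA = lambda * N_A / M
SA = 3.489816e-12 * 6.022e23 / 104
SA = 2.0207e+10 Bq/g

2.0207e+10


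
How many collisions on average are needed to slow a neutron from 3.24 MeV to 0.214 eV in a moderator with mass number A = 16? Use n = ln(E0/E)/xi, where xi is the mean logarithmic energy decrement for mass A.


xi = 1 + (A-1)^2/(2A)*ln((A-1)/(A+1)) = 0.1199467 (for A = 16)
n = ln(E0/E) / xi
n = ln(3.24e6 / 0.214) / 0.1199467
n = ln(1.514019e+07) / 0.1199467 = 137.84

137.84


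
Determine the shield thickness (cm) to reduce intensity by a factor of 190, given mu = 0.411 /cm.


x = ln(factor) / mu
x = ln(190) / 0.411
x = 12.766 cm

12.766


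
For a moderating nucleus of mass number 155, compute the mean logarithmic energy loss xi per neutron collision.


xi = 1 + (A-1)^2/(2A) * ln((A-1)/(A+1))
xi = 1 + (155-1)^2/(2*155) * ln((155-1)/(155 +1))
xi = 0.012848

0.012848


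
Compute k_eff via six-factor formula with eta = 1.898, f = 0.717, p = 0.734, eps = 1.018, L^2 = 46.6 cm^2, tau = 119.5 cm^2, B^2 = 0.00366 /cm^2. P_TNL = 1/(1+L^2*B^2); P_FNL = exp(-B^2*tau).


k_inf = eta*f*p*eps = 1.898*0.717*0.734*1.018 = 1.016855
P_TNL = 1/(1 + L^2*B^2) = 1/(1 + 46.6*0.00366) = 0.8542949
P_FNL = exp(-B^2*tau) = exp(-0.00366*119.5) = 0.6457325
k_eff = k_inf * P_TNL * P_FNL = 1.016855 * 0.8542949 * 0.6457325
k_eff = 0.56094

0.56094


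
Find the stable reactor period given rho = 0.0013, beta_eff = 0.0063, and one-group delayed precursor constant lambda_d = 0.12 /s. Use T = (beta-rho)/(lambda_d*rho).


T = (beta - rho) / (lambda_d * rho)
T = (0.0063 - 0.0013) / (0.12 * 0.0013)
T = 32.051 s

32.051


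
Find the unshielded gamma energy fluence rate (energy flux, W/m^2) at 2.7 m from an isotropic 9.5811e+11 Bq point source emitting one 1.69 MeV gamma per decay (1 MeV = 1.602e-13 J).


psi = A * E * 1.602e-13 / (4*pi*r^2)
psi = 9.5811e+11 * 1.69 * 1.602e-13 / (4*pi*2.7^2)
psi = 0.0028316 W/m^2

0.0028316


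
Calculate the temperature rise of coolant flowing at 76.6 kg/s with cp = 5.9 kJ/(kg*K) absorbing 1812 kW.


dT = Q / (m_dot * cp)
dT = 1812 / (76.6 * 5.9)
dT = 4.0094 C

4.0094


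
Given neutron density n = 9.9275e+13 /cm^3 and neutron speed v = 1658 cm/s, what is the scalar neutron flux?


phi = n * v
phi = 9.9275e+13 * 1658
phi = 1.6460e+17 /cm^2/s

1.6460e+17


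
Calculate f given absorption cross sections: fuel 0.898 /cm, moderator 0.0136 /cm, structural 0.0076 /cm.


f = Sigma_a_fuel / (Sigma_a_fuel + Sigma_a_mod + Sigma_a_other)
f = 0.898 / (0.898 + 0.0136 + 0.0076)
f = 0.97694

0.97694


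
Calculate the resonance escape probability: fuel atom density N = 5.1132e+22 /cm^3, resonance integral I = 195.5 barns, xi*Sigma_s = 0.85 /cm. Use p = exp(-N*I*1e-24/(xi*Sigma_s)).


p = exp(-N * I * 1e-24 / (xi*Sigma_s))
p = exp(-5.1132e+22 * 195.5 * 1e-24 / 0.85)
p = 7.8080e-06

7.8080e-06


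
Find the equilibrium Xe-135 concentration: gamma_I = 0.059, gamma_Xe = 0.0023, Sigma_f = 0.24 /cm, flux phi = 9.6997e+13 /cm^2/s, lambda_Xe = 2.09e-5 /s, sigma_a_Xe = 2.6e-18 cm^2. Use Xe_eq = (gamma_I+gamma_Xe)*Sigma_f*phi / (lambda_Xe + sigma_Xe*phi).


Xe_eq = (gamma_I + gamma_Xe) * Sigma_f * phi / (lambda_Xe + sigma_Xe * phi)
Numerator = (0.059 + 0.0023) * 0.24 * 9.6997e+13 = 1.427020e+12
Denominator = 2.09e-5 + 2.6e-18 * 9.6997e+13 = 2.730922e-04
Xe_eq = 1.427020e+12 / 2.730922e-04 = 5.2254e+15 /cm^3

5.2254e+15


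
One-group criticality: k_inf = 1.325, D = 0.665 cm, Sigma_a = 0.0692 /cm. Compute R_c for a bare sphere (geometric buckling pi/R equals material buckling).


L^2 = D / Sigma_a = 0.665 / 0.0692 = 9.609827 cm^2
B_m^2 = (k_inf - 1) / L^2 = (1.325 - 1) / 9.609827 = 0.03381955 /cm^2
For a bare sphere: B_g = pi/R, so R_c = pi / sqrt(B_m^2)
R_c = pi / sqrt(0.03381955) = 17.083 cm

17.083


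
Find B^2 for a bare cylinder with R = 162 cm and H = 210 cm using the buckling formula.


B^2 = (2.405/R)^2 + (pi/H)^2
B^2 = (2.405/162)^2 + (pi/210)^2
B^2 = 4.4419e-04 /cm^2

4.4419e-04


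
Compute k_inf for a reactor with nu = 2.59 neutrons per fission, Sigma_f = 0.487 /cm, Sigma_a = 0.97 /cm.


k_inf = nu * Sigma_f / Sigma_a
k_inf = 2.59 * 0.487 / 0.97
k_inf = 1.3003

1.3003


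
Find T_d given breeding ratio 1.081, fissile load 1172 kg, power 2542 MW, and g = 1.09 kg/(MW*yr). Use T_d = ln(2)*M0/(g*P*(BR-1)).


Breeding gain G = BR - 1 = 1.081 - 1 = 0.081
Fissile production rate = g * P * G = 1.09 * 2542 * 0.081 = 224.43318 kg/yr
T_d = ln(2) * M0 / (g * P * G)
T_d = ln(2) * 1172 / 224.43318 = 3.6196 yr

3.6196


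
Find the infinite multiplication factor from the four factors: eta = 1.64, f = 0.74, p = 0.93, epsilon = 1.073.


k_inf = eta * f * p * epsilon
k_inf = 1.64 * 0.74 * 0.93 * 1.073
k_inf = 1.2110

1.2110


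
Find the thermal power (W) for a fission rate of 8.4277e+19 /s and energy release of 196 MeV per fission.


P = fission_rate * E_MeV * 1.602e-13
P = 8.4277e+19 * 196 * 1.602e-13
P = 2.6462e+09 W

2.6462e+09


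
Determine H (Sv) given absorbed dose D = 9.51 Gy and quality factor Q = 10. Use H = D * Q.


H = D * Q
H = 9.51 * 10
H = 95.100 Sv

95.100


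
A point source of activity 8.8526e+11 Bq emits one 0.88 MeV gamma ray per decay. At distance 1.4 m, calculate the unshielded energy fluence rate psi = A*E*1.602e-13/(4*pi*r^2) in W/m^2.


psi = A * E * 1.602e-13 / (4*pi*r^2)
psi = 8.8526e+11 * 0.88 * 1.602e-13 / (4*pi*1.4^2)
psi = 0.0050670 W/m^2

0.0050670


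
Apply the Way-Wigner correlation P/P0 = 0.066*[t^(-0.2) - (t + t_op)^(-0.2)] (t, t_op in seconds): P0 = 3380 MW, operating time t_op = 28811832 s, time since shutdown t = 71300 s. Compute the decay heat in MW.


P/P0 = 0.066 * [t^(-0.2) - (t + t_op)^(-0.2)]
P/P0 = 0.066 * [71300^(-0.2) - (71300 + 28811832)^(-0.2)]
P/P0 = 0.066 * [0.1069996 - 0.03220113] = 0.004936699
P = 3380 * 0.004936699 = 16.686 MW

16.686


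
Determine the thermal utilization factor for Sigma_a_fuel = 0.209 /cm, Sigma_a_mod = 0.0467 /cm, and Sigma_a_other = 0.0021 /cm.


f = Sigma_a_fuel / (Sigma_a_fuel + Sigma_a_mod + Sigma_a_other)
f = 0.209 / (0.209 + 0.0467 + 0.0021)
f = 0.81071

0.81071


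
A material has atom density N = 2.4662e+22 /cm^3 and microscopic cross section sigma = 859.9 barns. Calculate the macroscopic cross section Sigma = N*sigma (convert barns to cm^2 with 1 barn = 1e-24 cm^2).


Sigma = N * sigma_barns * 1e-24
Sigma = 2.4662e+22 * 859.9 * 1e-24
Sigma = 21.207 /cm

21.207


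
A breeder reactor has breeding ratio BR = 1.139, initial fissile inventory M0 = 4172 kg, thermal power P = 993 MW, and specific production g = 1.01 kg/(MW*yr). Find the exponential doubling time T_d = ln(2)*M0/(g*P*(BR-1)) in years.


Breeding gain G = BR - 1 = 1.139 - 1 = 0.139
Fissile production rate = g * P * G = 1.01 * 993 * 0.139 = 139.40727 kg/yr
T_d = ln(2) * M0 / (g * P * G)
T_d = ln(2) * 4172 / 139.40727 = 20.744 yr

20.744


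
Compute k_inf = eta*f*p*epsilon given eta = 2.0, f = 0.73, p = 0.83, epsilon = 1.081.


k_inf = eta * f * p * epsilon
k_inf = 2.0 * 0.73 * 0.83 * 1.081
k_inf = 1.3100

1.3100


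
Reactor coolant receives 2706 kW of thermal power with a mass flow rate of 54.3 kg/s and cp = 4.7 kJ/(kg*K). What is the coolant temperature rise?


dT = Q / (m_dot * cp)
dT = 2706 / (54.3 * 4.7)
dT = 10.603 C

10.603


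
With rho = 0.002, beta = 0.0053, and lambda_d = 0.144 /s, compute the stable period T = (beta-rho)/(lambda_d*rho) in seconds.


T = (beta - rho) / (lambda_d * rho)
T = (0.0053 - 0.002) / (0.144 * 0.002)
T = 11.458 s

11.458


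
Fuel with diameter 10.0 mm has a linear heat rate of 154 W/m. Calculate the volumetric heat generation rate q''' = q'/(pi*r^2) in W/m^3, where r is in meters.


r = D / 2 / 1000 = 10.0 / 2 / 1000 = 0.005 m
q''' = q' / (pi * r^2)
q''' = 154 / (pi * 0.005^2)
q''' = 1.9608e+06 W/m^3

1.9608e+06


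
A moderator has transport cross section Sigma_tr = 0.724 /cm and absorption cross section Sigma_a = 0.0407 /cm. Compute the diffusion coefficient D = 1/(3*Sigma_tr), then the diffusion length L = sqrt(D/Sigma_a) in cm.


D = 1 / (3 * Sigma_tr) = 1 / (3 * 0.724) = 0.4604052 cm
L = sqrt(D / Sigma_a)
L = sqrt(0.4604052 / 0.0407)
L = 3.3634 cm

3.3634


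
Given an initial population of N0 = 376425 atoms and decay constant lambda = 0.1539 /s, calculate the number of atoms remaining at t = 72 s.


N = N0 * exp(-lambda * t)
N = 376425 * exp(-0.1539 * 72)
N = 5.7989

5.7989


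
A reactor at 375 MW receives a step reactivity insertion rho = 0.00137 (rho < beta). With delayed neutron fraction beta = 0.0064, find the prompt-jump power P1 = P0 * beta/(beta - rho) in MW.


P1/P0 = beta / (beta - rho)
P1/P0 = 0.0064 / (0.0064 - 0.00137) = 1.272366
P1 = 375 * 1.272366 = 477.14 MW

477.14


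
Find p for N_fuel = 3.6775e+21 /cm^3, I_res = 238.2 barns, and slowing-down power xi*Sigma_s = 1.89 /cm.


p = exp(-N * I * 1e-24 / (xi*Sigma_s))
p = exp(-3.6775e+21 * 238.2 * 1e-24 / 1.89)
p = 0.62909

0.62909


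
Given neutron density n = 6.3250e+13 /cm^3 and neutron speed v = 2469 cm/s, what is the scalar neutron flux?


phi = n * v
phi = 6.3250e+13 * 2469
phi = 1.5616e+17 /cm^2/s

1.5616e+17


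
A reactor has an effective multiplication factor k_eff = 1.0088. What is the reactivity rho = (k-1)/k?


rho = (k_eff - 1) / k_eff
rho = (1.0088 - 1) / 1.0088
rho = 0.0087232

0.0087232


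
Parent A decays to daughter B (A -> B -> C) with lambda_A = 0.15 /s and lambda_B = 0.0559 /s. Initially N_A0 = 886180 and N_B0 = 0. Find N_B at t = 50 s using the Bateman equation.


N_B(t) = lambda_A * N_A0 / (lambda_B - lambda_A) * [exp(-lambda_A*t) - exp(-lambda_B*t)]
exp(-0.15*50) = 5.530844e-04; exp(-0.0559*50) = 0.06111487
N_B = 0.15 * 886180 / (0.0559 - 0.15) * (5.530844e-04 - 0.06111487)
N_B = 85550

85550


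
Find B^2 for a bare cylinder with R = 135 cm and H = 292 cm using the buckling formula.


B^2 = (2.405/R)^2 + (pi/H)^2
B^2 = (2.405/135)^2 + (pi/292)^2
B^2 = 4.3312e-04 /cm^2

4.3312e-04


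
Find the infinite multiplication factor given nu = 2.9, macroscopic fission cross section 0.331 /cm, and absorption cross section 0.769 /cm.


k_inf = nu * Sigma_f / Sigma_a
k_inf = 2.9 * 0.331 / 0.769
k_inf = 1.2482

1.2482


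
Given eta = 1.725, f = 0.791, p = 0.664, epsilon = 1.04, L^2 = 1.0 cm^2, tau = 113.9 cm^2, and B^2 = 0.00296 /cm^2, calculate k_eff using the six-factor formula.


k_inf = eta*f*p*eps = 1.725*0.791*0.664*1.04 = 0.9422519
P_TNL = 1/(1 + L^2*B^2) = 1/(1 + 1.0*0.00296) = 0.9970487
P_FNL = exp(-B^2*tau) = exp(-0.00296*113.9) = 0.7138060
k_eff = k_inf * P_TNL * P_FNL = 0.9422519 * 0.9970487 * 0.7138060
k_eff = 0.67060

0.67060


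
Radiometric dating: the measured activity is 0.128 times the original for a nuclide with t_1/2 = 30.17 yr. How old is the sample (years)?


lambda = ln(2) / t_half = ln(2) / 30.17 = 0.02297472 /yr
t = -ln(A/A0) / lambda
t = -ln(0.128) / 0.02297472
t = 89.478 yr

89.478


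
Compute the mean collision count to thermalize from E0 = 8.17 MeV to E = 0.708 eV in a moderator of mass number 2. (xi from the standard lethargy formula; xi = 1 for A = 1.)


xi = 1 + (A-1)^2/(2A)*ln((A-1)/(A+1)) = 0.7253469 (for A = 2)
n = ln(E0/E) / xi
n = ln(8.17e6 / 0.708) / 0.7253469
n = ln(1.153955e+07) / 0.7253469 = 22.419

22.419


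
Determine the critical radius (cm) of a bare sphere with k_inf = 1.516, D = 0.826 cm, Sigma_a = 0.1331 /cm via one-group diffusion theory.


L^2 = D / Sigma_a = 0.826 / 0.1331 = 6.205860 cm^2
B_m^2 = (k_inf - 1) / L^2 = (1.516 - 1) / 6.205860 = 0.08314722 /cm^2
For a bare sphere: B_g = pi/R, so R_c = pi / sqrt(B_m^2)
R_c = pi / sqrt(0.08314722) = 10.895 cm

10.895


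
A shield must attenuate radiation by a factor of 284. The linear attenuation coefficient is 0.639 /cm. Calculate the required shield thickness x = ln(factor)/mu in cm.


x = ln(factor) / mu
x = ln(284) / 0.639
x = 8.8403 cm

8.8403


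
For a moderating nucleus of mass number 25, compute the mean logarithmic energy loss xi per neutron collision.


xi = 1 + (A-1)^2/(2A) * ln((A-1)/(A+1))
xi = 1 + (25-1)^2/(2*25) * ln((25-1)/(25 +1))
xi = 0.077908

0.077908


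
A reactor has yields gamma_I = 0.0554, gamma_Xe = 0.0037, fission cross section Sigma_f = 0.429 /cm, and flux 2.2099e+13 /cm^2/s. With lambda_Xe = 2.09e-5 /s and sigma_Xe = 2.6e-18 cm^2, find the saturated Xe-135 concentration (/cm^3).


Xe_eq = (gamma_I + gamma_Xe) * Sigma_f * phi / (lambda_Xe + sigma_Xe * phi)
Numerator = (0.0554 + 0.0037) * 0.429 * 2.2099e+13 = 5.602958e+11
Denominator = 2.09e-5 + 2.6e-18 * 2.2099e+13 = 7.835740e-05
Xe_eq = 5.602958e+11 / 7.835740e-05 = 7.1505e+15 /cm^3

7.1505e+15


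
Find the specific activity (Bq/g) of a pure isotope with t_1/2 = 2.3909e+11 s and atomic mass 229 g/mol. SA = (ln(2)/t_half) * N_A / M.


lambda = ln(2) / t_half = ln(2) / 2.3909e+11 = 2.899106e-12 /s
SA = lambda * N_A / M
SA = 2.899106e-12 * 6.022e23 / 229
SA = 7.6238e+09 Bq/g

7.6238e+09


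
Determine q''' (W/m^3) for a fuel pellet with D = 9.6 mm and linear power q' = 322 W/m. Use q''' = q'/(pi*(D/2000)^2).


r = D / 2 / 1000 = 9.6 / 2 / 1000 = 0.0048 m
q''' = q' / (pi * r^2)
q''' = 322 / (pi * 0.0048^2)
q''' = 4.4486e+06 W/m^3

4.4486e+06


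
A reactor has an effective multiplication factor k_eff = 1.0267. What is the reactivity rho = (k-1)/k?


rho = (k_eff - 1) / k_eff
rho = (1.0267 - 1) / 1.0267
rho = 0.026006

0.026006


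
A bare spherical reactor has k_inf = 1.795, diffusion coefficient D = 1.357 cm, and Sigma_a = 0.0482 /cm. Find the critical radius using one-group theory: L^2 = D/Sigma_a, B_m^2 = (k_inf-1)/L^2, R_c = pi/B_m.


L^2 = D / Sigma_a = 1.357 / 0.0482 = 28.15353 cm^2
B_m^2 = (k_inf - 1) / L^2 = (1.795 - 1) / 28.15353 = 0.02823802 /cm^2
For a bare sphere: B_g = pi/R, so R_c = pi / sqrt(B_m^2)
R_c = pi / sqrt(0.02823802) = 18.695 cm

18.695


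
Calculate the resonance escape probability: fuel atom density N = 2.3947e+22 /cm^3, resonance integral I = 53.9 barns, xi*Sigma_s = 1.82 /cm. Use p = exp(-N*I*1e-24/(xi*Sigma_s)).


p = exp(-N * I * 1e-24 / (xi*Sigma_s))
p = exp(-2.3947e+22 * 53.9 * 1e-24 / 1.82)
p = 0.49204

0.49204


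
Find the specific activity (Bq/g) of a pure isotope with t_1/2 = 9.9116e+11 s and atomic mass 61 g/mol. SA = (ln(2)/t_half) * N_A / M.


lambda = ln(2) / t_half = ln(2) / 9.9116e+11 = 6.993293e-13 /s
SA = lambda * N_A / M
SA = 6.993293e-13 * 6.022e23 / 61
SA = 6.9039e+09 Bq/g

6.9039e+09


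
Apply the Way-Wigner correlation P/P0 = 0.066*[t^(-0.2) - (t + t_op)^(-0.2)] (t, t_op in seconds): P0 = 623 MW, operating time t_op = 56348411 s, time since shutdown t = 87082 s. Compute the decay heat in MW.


P/P0 = 0.066 * [t^(-0.2) - (t + t_op)^(-0.2)]
P/P0 = 0.066 * [87082^(-0.2) - (87082 + 56348411)^(-0.2)]
P/P0 = 0.066 * [0.1028050 - 0.02816369] = 0.004926326
P = 623 * 0.004926326 = 3.0691 MW

3.0691


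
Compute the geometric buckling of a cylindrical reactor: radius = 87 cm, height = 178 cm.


B^2 = (2.405/R)^2 + (pi/H)^2
B^2 = (2.405/87)^2 + (pi/178)^2
B^2 = 0.0010757 /cm^2

0.0010757


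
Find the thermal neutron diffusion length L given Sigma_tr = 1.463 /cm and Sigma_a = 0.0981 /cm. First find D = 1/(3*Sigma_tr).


D = 1 / (3 * Sigma_tr) = 1 / (3 * 1.463) = 0.2278423 cm
L = sqrt(D / Sigma_a)
L = sqrt(0.2278423 / 0.0981)
L = 1.5240 cm

1.5240


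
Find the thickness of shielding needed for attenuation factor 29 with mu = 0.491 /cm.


x = ln(factor) / mu
x = ln(29) / 0.491
x = 6.8580 cm

6.8580


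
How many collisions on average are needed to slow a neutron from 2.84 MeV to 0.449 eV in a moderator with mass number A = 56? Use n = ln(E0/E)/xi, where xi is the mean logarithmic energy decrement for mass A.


xi = 1 + (A-1)^2/(2A)*ln((A-1)/(A+1)) = 0.03529286 (for A = 56)
n = ln(E0/E) / xi
n = ln(2.84e6 / 0.449) / 0.03529286
n = ln(6.325167e+06) / 0.03529286 = 443.72

443.72


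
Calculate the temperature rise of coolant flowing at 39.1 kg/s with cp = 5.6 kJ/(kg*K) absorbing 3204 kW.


dT = Q / (m_dot * cp)
dT = 3204 / (39.1 * 5.6)
dT = 14.633 C

14.633


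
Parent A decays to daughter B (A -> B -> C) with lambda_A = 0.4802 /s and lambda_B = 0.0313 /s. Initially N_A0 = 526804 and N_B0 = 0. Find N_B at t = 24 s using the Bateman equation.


N_B(t) = lambda_A * N_A0 / (lambda_B - lambda_A) * [exp(-lambda_A*t) - exp(-lambda_B*t)]
exp(-0.4802*24) = 9.881957e-06; exp(-0.0313*24) = 0.4718001
N_B = 0.4802 * 526804 / (0.0313 - 0.4802) * (9.881957e-06 - 0.4718001)
N_B = 265871

265871


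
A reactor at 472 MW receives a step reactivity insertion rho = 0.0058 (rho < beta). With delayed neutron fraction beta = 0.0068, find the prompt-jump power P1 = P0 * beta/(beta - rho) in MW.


P1/P0 = beta / (beta - rho)
P1/P0 = 0.0068 / (0.0068 - 0.0058) = 6.800000
P1 = 472 * 6.800000 = 3209.6 MW

3209.6


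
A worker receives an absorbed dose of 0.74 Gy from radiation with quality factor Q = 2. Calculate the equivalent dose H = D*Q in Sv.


H = D * Q
H = 0.74 * 2
H = 1.4800 Sv

1.4800


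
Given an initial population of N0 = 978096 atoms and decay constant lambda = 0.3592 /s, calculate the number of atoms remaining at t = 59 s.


N = N0 * exp(-lambda * t)
N = 978096 * exp(-0.3592 * 59)
N = 6.1160e-04

6.1160e-04


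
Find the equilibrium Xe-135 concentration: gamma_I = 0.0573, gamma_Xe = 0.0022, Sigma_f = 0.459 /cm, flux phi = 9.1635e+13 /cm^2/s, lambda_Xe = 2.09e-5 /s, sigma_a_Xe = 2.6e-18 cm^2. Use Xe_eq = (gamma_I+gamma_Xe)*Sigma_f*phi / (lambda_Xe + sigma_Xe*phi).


Xe_eq = (gamma_I + gamma_Xe) * Sigma_f * phi / (lambda_Xe + sigma_Xe * phi)
Numerator = (0.0573 + 0.0022) * 0.459 * 9.1635e+13 = 2.502598e+12
Denominator = 2.09e-5 + 2.6e-18 * 9.1635e+13 = 2.591510e-04
Xe_eq = 2.502598e+12 / 2.591510e-04 = 9.6569e+15 /cm^3

9.6569e+15


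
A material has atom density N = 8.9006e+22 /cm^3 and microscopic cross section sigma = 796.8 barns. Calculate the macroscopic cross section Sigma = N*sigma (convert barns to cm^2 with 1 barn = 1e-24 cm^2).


Sigma = N * sigma_barns * 1e-24
Sigma = 8.9006e+22 * 796.8 * 1e-24
Sigma = 70.920 /cm

70.920


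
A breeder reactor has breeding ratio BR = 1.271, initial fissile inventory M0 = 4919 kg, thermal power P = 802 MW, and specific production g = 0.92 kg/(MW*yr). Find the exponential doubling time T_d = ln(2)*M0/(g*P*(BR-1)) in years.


Breeding gain G = BR - 1 = 1.271 - 1 = 0.271
Fissile production rate = g * P * G = 0.92 * 802 * 0.271 = 199.95464 kg/yr
T_d = ln(2) * M0 / (g * P * G)
T_d = ln(2) * 4919 / 199.95464 = 17.052 yr

17.052


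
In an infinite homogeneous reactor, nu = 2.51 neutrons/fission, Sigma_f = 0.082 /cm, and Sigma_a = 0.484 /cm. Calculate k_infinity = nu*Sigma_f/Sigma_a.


k_inf = nu * Sigma_f / Sigma_a
k_inf = 2.51 * 0.082 / 0.484
k_inf = 0.42525

0.42525


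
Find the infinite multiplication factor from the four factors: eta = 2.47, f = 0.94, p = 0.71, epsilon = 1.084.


k_inf = eta * f * p * epsilon
k_inf = 2.47 * 0.94 * 0.71 * 1.084
k_inf = 1.7870

1.7870


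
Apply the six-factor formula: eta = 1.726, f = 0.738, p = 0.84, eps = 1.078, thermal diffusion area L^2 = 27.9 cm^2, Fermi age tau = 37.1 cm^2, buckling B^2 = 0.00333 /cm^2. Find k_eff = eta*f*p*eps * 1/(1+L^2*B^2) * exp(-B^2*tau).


k_inf = eta*f*p*eps = 1.726*0.738*0.84*1.078 = 1.153441
P_TNL = 1/(1 + L^2*B^2) = 1/(1 + 27.9*0.00333) = 0.9149909
P_FNL = exp(-B^2*tau) = exp(-0.00333*37.1) = 0.8837836
k_eff = k_inf * P_TNL * P_FNL = 1.153441 * 0.9149909 * 0.8837836
k_eff = 0.93273

0.93273


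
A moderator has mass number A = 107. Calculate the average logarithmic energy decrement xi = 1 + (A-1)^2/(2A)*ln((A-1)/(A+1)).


xi = 1 + (A-1)^2/(2A) * ln((A-1)/(A+1))
xi = 1 + (107-1)^2/(2*107) * ln((107-1)/(107 +1))
xi = 0.018576

0.018576


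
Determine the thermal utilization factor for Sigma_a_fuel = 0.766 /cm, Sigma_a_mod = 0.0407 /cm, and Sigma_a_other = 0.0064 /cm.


f = Sigma_a_fuel / (Sigma_a_fuel + Sigma_a_mod + Sigma_a_other)
f = 0.766 / (0.766 + 0.0407 + 0.0064)
f = 0.94207

0.94207


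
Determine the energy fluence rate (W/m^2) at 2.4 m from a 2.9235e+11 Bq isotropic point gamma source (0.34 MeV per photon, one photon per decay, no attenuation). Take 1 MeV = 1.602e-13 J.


psi = A * E * 1.602e-13 / (4*pi*r^2)
psi = 2.9235e+11 * 0.34 * 1.602e-13 / (4*pi*2.4^2)
psi = 2.1999e-04 W/m^2

2.1999e-04


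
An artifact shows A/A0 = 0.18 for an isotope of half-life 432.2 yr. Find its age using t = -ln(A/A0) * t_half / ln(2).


lambda = ln(2) / t_half = ln(2) / 432.2 = 0.001603765 /yr
t = -ln(A/A0) / lambda
t = -ln(0.18) / 0.001603765
t = 1069.2 yr

1069.2


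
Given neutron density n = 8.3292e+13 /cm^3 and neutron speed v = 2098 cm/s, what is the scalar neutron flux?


phi = n * v
phi = 8.3292e+13 * 2098
phi = 1.7475e+17 /cm^2/s

1.7475e+17


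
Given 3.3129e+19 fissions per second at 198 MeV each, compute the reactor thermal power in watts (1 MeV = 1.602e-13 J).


P = fission_rate * E_MeV * 1.602e-13
P = 3.3129e+19 * 198 * 1.602e-13
P = 1.0508e+09 W

1.0508e+09


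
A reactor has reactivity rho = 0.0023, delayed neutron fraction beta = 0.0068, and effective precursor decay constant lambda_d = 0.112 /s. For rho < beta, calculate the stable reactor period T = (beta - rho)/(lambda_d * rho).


T = (beta - rho) / (lambda_d * rho)
T = (0.0068 - 0.0023) / (0.112 * 0.0023)
T = 17.469 s

17.469


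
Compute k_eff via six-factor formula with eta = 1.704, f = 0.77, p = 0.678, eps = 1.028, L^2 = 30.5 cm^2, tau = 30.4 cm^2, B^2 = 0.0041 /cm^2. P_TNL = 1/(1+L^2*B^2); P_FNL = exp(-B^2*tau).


k_inf = eta*f*p*eps = 1.704*0.77*0.678*1.028 = 0.9144988
P_TNL = 1/(1 + L^2*B^2) = 1/(1 + 30.5*0.0041) = 0.8888494
P_FNL = exp(-B^2*tau) = exp(-0.0041*30.4) = 0.8828147
k_eff = k_inf * P_TNL * P_FNL = 0.9144988 * 0.8888494 * 0.8828147
k_eff = 0.71760

0.71760


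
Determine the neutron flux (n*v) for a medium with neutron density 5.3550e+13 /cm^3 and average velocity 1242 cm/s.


phi = n * v
phi = 5.3550e+13 * 1242
phi = 6.6509e+16 /cm^2/s

6.6509e+16


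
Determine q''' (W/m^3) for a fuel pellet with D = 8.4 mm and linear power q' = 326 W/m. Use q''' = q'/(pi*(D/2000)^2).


r = D / 2 / 1000 = 8.4 / 2 / 1000 = 0.0042 m
q''' = q' / (pi * r^2)
q''' = 326 / (pi * 0.0042^2)
q''' = 5.8826e+06 W/m^3

5.8826e+06


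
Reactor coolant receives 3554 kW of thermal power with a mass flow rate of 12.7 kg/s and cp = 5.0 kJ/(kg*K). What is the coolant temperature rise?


dT = Q / (m_dot * cp)
dT = 3554 / (12.7 * 5.0)
dT = 55.969 C

55.969


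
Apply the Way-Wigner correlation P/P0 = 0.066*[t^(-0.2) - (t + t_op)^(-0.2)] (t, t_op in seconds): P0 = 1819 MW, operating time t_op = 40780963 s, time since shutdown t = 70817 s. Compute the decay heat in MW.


P/P0 = 0.066 * [t^(-0.2) - (t + t_op)^(-0.2)]
P/P0 = 0.066 * [70817^(-0.2) - (70817 + 40780963)^(-0.2)]
P/P0 = 0.066 * [0.1071451 - 0.03004400] = 0.005088673
P = 1819 * 0.005088673 = 9.2563 MW

9.2563


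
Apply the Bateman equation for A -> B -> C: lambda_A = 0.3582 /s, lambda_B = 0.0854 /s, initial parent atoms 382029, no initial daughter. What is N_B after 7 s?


N_B(t) = lambda_A * N_A0 / (lambda_B - lambda_A) * [exp(-lambda_A*t) - exp(-lambda_B*t)]
exp(-0.3582*7) = 0.08147981; exp(-0.0854*7) = 0.5500204
N_B = 0.3582 * 382029 / (0.0854 - 0.3582) * (0.08147981 - 0.5500204)
N_B = 235031

235031


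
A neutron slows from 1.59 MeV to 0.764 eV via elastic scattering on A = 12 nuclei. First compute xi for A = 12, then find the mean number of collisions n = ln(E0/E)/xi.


xi = 1 + (A-1)^2/(2A)*ln((A-1)/(A+1)) = 0.1577690 (for A = 12)
n = ln(E0/E) / xi
n = ln(1.59e6 / 0.764) / 0.1577690
n = ln(2.081152e+06) / 0.1577690 = 92.214

92.214


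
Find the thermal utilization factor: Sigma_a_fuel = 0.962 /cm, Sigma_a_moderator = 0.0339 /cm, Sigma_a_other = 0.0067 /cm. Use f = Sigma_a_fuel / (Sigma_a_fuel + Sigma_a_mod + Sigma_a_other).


f = Sigma_a_fuel / (Sigma_a_fuel + Sigma_a_mod + Sigma_a_other)
f = 0.962 / (0.962 + 0.0339 + 0.0067)
f = 0.95951

0.95951


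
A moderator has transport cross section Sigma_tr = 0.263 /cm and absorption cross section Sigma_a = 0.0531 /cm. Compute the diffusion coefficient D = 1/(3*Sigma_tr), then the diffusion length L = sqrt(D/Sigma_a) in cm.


D = 1 / (3 * Sigma_tr) = 1 / (3 * 0.263) = 1.267427 cm
L = sqrt(D / Sigma_a)
L = sqrt(1.267427 / 0.0531)
L = 4.8856 cm

4.8856


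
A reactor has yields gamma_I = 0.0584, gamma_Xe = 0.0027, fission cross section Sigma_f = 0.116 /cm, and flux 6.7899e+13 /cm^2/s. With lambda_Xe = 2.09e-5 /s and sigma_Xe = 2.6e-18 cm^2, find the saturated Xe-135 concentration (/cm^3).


Xe_eq = (gamma_I + gamma_Xe) * Sigma_f * phi / (lambda_Xe + sigma_Xe * phi)
Numerator = (0.0584 + 0.0027) * 0.116 * 6.7899e+13 = 4.812410e+11
Denominator = 2.09e-5 + 2.6e-18 * 6.7899e+13 = 1.974374e-04
Xe_eq = 4.812410e+11 / 1.974374e-04 = 2.4374e+15 /cm^3

2.4374e+15


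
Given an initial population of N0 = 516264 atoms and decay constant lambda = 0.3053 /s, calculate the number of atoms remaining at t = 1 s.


N = N0 * exp(-lambda * t)
N = 516264 * exp(-0.3053 * 1)
N = 380436

380436


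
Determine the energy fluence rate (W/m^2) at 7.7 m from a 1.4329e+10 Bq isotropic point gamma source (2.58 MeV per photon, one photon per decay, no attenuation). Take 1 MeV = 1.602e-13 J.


psi = A * E * 1.602e-13 / (4*pi*r^2)
psi = 1.4329e+10 * 2.58 * 1.602e-13 / (4*pi*7.7^2)
psi = 7.9489e-06 W/m^2

7.9489e-06


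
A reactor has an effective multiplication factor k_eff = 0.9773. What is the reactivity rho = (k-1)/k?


rho = (k_eff - 1) / k_eff
rho = (0.9773 - 1) / 0.9773
rho = -0.023227

-0.023227


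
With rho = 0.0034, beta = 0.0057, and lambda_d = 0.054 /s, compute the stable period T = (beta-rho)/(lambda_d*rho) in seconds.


T = (beta - rho) / (lambda_d * rho)
T = (0.0057 - 0.0034) / (0.054 * 0.0034)
T = 12.527 s

12.527


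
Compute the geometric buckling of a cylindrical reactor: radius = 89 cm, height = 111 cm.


B^2 = (2.405/R)^2 + (pi/H)^2
B^2 = (2.405/89)^2 + (pi/111)^2
B^2 = 0.0015313 /cm^2

0.0015313


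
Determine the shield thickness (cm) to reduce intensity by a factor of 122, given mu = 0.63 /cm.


x = ln(factor) / mu
x = ln(122) / 0.63
x = 7.6254 cm

7.6254


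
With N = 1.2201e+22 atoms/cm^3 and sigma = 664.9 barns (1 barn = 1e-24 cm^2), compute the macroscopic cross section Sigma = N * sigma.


Sigma = N * sigma_barns * 1e-24
Sigma = 1.2201e+22 * 664.9 * 1e-24
Sigma = 8.1124 /cm

8.1124


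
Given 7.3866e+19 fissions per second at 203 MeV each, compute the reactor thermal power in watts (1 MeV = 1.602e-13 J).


P = fission_rate * E_MeV * 1.602e-13
P = 7.3866e+19 * 203 * 1.602e-13
P = 2.4022e+09 W

2.4022e+09


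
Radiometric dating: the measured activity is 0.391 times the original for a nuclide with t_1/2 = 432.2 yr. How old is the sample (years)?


lambda = ln(2) / t_half = ln(2) / 432.2 = 0.001603765 /yr
t = -ln(A/A0) / lambda
t = -ln(0.391) / 0.001603765
t = 585.53 yr

585.53


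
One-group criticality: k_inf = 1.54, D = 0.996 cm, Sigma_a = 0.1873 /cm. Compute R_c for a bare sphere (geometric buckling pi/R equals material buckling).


L^2 = D / Sigma_a = 0.996 / 0.1873 = 5.317672 cm^2
B_m^2 = (k_inf - 1) / L^2 = (1.54 - 1) / 5.317672 = 0.1015482 /cm^2
For a bare sphere: B_g = pi/R, so R_c = pi / sqrt(B_m^2)
R_c = pi / sqrt(0.1015482) = 9.8586 cm

9.8586
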